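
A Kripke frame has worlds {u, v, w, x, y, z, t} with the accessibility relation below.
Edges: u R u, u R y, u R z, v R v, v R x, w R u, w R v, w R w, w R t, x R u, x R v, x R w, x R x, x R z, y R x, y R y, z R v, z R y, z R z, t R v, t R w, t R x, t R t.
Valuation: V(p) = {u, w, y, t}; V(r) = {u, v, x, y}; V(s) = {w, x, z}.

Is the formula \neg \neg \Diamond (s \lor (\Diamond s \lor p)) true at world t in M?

At t: \neg \Diamond (s \lor (\Diamond s \lor p)) is false, so \neg \neg \Diamond (s \lor (\Diamond s \lor p)) is true.
  At t: \Diamond (s \lor (\Diamond s \lor p)) is true, so \neg \Diamond (s \lor (\Diamond s \lor p)) is false.
    At t: \Diamond (s \lor (\Diamond s \lor p)) requires s \lor (\Diamond s \lor p) at some successor in {v, w, x, t}.
      s \lor (\Diamond s \lor p) holds at v, so \Diamond (s \lor (\Diamond s \lor p)) is true at t.

Yes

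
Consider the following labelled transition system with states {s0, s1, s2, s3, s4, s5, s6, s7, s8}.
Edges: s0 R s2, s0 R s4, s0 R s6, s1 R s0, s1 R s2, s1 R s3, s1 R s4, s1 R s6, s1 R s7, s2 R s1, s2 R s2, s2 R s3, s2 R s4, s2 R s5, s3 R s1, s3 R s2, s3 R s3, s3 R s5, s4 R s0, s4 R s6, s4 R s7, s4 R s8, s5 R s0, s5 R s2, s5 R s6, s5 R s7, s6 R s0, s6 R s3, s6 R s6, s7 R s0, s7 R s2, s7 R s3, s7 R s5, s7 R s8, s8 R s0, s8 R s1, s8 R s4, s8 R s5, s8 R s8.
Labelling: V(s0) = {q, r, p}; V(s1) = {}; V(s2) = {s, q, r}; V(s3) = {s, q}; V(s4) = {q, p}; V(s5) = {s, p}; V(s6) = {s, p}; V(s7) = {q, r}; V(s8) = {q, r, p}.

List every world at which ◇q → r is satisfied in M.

s0, s2, s7, s8

Recall that ◇ψ holds at a world iff ψ holds at some accessible world.
Let φ = ◇q → r. Evaluate φ at each world:
  s0 (successors {s2, s4, s6}): φ is true.
  s1 (successors {s0, s2, s3, s4, s6, s7}): φ is false.
  s2 (successors {s1, s2, s3, s4, s5}): φ is true.
  s3 (successors {s1, s2, s3, s5}): φ is false.
  s4 (successors {s0, s6, s7, s8}): φ is false.
  s5 (successors {s0, s2, s6, s7}): φ is false.
  s6 (successors {s0, s3, s6}): φ is false.
  s7 (successors {s0, s2, s3, s5, s8}): φ is true.
  s8 (successors {s0, s1, s4, s5, s8}): φ is true.
For instance, at s4:
  At s4: ◇q is true, r is false, so ◇q → r is false.
    At s4: ◇q requires q at some successor in {s0, s6, s7, s8}.
      q holds at s0, so ◇q is true at s4.
Satisfying worlds: {s0, s2, s7, s8}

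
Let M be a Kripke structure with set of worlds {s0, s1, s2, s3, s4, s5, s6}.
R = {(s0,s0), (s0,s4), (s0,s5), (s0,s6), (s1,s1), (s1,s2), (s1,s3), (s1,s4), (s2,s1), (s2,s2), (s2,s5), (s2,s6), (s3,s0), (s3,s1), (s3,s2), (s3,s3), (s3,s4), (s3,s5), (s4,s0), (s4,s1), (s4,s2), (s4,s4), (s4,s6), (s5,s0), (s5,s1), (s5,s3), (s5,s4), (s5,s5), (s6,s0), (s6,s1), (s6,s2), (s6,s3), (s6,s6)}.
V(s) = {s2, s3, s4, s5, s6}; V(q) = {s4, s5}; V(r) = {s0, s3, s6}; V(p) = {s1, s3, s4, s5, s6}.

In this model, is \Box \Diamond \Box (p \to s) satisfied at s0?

Recall that \Box ψ holds at a world iff ψ holds at every accessible world, and \Diamond ψ holds iff ψ holds at some accessible world.
At s0: \Box \Diamond \Box (p \to s) requires \Diamond \Box (p \to s) at every successor {s0, s4, s5, s6}.
  At s0: \Diamond \Box (p \to s) is true.
  At s4: \Diamond \Box (p \to s) is true.
  At s5: \Diamond \Box (p \to s) is true.
  At s6: \Diamond \Box (p \to s) is true.
So \Box \Diamond \Box (p \to s) is true at s0.

Yes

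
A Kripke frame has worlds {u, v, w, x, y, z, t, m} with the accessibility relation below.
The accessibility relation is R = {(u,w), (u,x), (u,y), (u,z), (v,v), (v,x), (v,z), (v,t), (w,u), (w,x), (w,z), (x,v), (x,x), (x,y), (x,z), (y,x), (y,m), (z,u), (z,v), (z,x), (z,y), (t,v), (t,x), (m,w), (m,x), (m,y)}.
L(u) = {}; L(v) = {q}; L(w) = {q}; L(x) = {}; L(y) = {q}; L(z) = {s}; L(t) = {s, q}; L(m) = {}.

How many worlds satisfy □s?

0

Recall that □ψ holds at a world iff ψ holds at every accessible world, and ◇ψ holds iff ψ holds at some accessible world.
Let φ = □s. Evaluate φ at each world:
  u (successors {w, x, y, z}): φ is false.
  v (successors {v, x, z, t}): φ is false.
  w (successors {u, x, z}): φ is false.
  x (successors {v, x, y, z}): φ is false.
  y (successors {x, m}): φ is false.
  z (successors {u, v, x, y}): φ is false.
  t (successors {v, x}): φ is false.
  m (successors {w, x, y}): φ is false.
For instance, at w:
  At w: □s requires s at every successor {u, x, z}.
    s fails at u, so □s is false at w.
Satisfying worlds: none.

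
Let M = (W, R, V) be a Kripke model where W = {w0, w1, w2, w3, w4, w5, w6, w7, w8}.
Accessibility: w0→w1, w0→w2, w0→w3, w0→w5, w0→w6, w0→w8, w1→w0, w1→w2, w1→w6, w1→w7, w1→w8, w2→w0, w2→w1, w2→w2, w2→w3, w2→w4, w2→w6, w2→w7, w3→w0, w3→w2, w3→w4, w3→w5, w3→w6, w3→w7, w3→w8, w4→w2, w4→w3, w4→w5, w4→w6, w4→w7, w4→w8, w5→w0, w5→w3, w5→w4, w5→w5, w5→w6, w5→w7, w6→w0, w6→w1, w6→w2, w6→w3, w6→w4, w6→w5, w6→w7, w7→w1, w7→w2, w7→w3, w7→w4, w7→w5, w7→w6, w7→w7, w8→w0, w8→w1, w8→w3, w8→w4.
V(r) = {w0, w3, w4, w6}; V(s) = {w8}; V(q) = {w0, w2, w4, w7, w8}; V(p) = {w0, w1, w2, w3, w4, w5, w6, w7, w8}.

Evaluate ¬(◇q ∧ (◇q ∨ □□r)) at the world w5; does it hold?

No

At w5: ◇q ∧ (◇q ∨ □□r) is true, so ¬(◇q ∧ (◇q ∨ □□r)) is false.
  At w5: ◇q is true, ◇q ∨ □□r is true, so ◇q ∧ (◇q ∨ □□r) is true.
    At w5: ◇q requires q at some successor in {w0, w3, w4, w5, w6, w7}.
      q holds at w0, so ◇q is true at w5.
    At w5: ◇q is true, □□r is false, so ◇q ∨ □□r is true.
      At w5: ◇q requires q at some successor in {w0, w3, w4, w5, w6, w7}.
        q holds at w0, so ◇q is true at w5.
      At w5: □□r requires □r at every successor {w0, w3, w4, w5, w6, w7}.
        □r fails at w0, so □□r is false at w5.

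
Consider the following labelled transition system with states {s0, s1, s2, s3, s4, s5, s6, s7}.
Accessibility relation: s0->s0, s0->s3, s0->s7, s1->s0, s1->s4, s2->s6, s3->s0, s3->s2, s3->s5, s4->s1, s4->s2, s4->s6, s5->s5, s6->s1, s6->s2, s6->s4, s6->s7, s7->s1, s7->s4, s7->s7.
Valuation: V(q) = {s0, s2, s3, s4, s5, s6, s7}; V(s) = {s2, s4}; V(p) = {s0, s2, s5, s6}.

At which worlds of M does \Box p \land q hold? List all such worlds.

Let φ = \Box p \land q. Evaluate φ at each world:
  s0 (successors {s0, s3, s7}): φ is false.
  s1 (successors {s0, s4}): φ is false.
  s2 (successors {s6}): φ is true.
  s3 (successors {s0, s2, s5}): φ is true.
  s4 (successors {s1, s2, s6}): φ is false.
  s5 (successors {s5}): φ is true.
  s6 (successors {s1, s2, s4, s7}): φ is false.
  s7 (successors {s1, s4, s7}): φ is false.
For instance, at s6:
  At s6: \Box p is false, q is true, so \Box p \land q is false.
    At s6: \Box p requires p at every successor {s1, s2, s4, s7}.
      p fails at s1, so \Box p is false at s6.
Satisfying worlds: {s2, s3, s5}

s2, s3, s5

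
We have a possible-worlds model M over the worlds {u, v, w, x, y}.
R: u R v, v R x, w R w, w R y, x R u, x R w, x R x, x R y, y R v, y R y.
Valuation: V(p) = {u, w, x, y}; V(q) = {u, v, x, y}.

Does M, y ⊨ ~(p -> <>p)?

At y: p -> <>p is true, so ~(p -> <>p) is false.
  At y: p is true, <>p is true, so p -> <>p is true.
    At y: <>p requires p at some successor in {v, y}.
      p holds at y, so <>p is true at y.

No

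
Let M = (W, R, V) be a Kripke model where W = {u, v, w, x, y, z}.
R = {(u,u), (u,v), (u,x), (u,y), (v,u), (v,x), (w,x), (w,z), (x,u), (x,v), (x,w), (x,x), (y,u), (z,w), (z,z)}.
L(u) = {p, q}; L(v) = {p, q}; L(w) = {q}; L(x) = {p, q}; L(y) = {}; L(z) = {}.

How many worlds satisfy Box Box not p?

0

Recall that Box ψ holds at a world iff ψ holds at every accessible world, and Dia ψ holds iff ψ holds at some accessible world.
Let φ = Box Box not p. Evaluate φ at each world:
  u (successors {u, v, x, y}): φ is false.
  v (successors {u, x}): φ is false.
  w (successors {x, z}): φ is false.
  x (successors {u, v, w, x}): φ is false.
  y (successors {u}): φ is false.
  z (successors {w, z}): φ is false.
For instance, at w:
  At w: Box Box not p requires Box not p at every successor {x, z}.
    Box not p fails at x, so Box Box not p is false at w.
      At x: Box not p requires not p at every successor {u, v, w, x}.
        not p fails at u, so Box not p is false at x.
Satisfying worlds: none.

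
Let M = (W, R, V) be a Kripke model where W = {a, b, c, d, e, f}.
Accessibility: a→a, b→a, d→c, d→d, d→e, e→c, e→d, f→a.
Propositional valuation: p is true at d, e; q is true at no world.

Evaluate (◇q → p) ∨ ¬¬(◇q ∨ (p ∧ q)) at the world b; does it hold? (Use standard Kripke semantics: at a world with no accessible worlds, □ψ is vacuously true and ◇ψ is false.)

Yes

At b: ◇q → p is true, ¬¬(◇q ∨ (p ∧ q)) is false, so (◇q → p) ∨ ¬¬(◇q ∨ (p ∧ q)) is true.
  At b: ◇q is false, p is false, so ◇q → p is true.
    At b: ◇q requires q at some successor in {a}.
      At a: q is false.
    So ◇q is false at b.
  At b: ¬(◇q ∨ (p ∧ q)) is true, so ¬¬(◇q ∨ (p ∧ q)) is false.
    At b: ◇q ∨ (p ∧ q) is false, so ¬(◇q ∨ (p ∧ q)) is true.
      At b: ◇q is false, p ∧ q is false, so ◇q ∨ (p ∧ q) is false.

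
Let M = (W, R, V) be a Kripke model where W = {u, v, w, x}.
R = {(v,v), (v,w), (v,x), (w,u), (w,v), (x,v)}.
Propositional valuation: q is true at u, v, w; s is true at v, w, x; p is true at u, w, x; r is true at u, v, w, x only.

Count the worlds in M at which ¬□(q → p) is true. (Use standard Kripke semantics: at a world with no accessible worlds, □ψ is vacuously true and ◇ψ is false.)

Let φ = ¬□(q → p). Evaluate φ at each world:
  u (successors ∅): φ is false.
  v (successors {v, w, x}): φ is true.
  w (successors {u, v}): φ is true.
  x (successors {v}): φ is true.
For instance, at x:
  At x: □(q → p) is false, so ¬□(q → p) is true.
    At x: □(q → p) requires q → p at every successor {v}.
      q → p fails at v, so □(q → p) is false at x.
Satisfying worlds: {v, w, x}

3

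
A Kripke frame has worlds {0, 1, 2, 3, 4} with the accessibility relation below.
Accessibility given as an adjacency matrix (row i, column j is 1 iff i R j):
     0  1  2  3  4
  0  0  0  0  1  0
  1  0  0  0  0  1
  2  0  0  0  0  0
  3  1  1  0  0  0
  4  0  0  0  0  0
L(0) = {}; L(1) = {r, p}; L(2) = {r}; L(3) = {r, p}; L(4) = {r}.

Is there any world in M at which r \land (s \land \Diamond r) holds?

No

Let φ = r \land (s \land \Diamond r). Evaluate φ at each world:
  0 (successors {3}): φ is false.
  1 (successors {4}): φ is false.
  2 (successors ∅): φ is false.
  3 (successors {0, 1}): φ is false.
  4 (successors ∅): φ is false.
For instance, at 3:
  At 3: r is true, s \land \Diamond r is false, so r \land (s \land \Diamond r) is false.
    At 3: s is false, \Diamond r is true, so s \land \Diamond r is false.
      At 3: \Diamond r requires r at some successor in {0, 1}.
        r holds at 1, so \Diamond r is true at 3.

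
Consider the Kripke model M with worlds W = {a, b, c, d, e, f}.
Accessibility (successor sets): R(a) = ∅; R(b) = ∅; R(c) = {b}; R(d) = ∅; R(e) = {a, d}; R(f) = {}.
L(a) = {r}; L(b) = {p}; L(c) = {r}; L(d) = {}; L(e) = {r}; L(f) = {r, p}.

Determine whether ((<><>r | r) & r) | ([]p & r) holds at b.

No

At b: (<><>r | r) & r is false, []p & r is false, so ((<><>r | r) & r) | ([]p & r) is false.
  At b: <><>r | r is false, r is false, so (<><>r | r) & r is false.
    At b: <><>r is false, r is false, so <><>r | r is false.
      At b: no accessible worlds, so <><>r is false.
  At b: []p is true, r is false, so []p & r is false.
    At b: no accessible worlds, so []p holds vacuously.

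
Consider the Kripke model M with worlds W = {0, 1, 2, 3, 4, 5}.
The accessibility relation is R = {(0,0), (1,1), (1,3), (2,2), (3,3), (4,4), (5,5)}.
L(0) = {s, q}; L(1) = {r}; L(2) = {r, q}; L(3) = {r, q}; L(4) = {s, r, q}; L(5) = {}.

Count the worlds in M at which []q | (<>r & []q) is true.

Let φ = []q | (<>r & []q). Evaluate φ at each world:
  0 (successors {0}): φ is true.
  1 (successors {1, 3}): φ is false.
  2 (successors {2}): φ is true.
  3 (successors {3}): φ is true.
  4 (successors {4}): φ is true.
  5 (successors {5}): φ is false.
For instance, at 3:
  At 3: []q is true, <>r & []q is true, so []q | (<>r & []q) is true.
    At 3: []q requires q at every successor {3}.
      At 3: q is true.
    So []q is true at 3.
    At 3: <>r is true, []q is true, so <>r & []q is true.
      At 3: <>r requires r at some successor in {3}.
        r holds at 3, so <>r is true at 3.
      At 3: []q requires q at every successor {3}.
        At 3: q is true.
      So []q is true at 3.
Satisfying worlds: {0, 2, 3, 4}

4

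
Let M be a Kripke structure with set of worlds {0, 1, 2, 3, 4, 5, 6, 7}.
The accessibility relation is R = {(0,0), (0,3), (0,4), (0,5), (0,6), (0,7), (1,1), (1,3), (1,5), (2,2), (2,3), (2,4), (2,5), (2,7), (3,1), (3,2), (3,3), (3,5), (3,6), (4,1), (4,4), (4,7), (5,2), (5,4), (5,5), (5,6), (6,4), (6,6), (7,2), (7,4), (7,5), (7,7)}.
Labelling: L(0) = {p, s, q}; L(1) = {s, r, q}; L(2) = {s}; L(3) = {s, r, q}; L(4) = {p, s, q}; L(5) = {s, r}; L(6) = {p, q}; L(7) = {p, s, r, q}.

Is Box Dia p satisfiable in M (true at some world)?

Let φ = Box Dia p. Evaluate φ at each world:
  0 (successors {0, 3, 4, 5, 6, 7}): φ is true.
  1 (successors {1, 3, 5}): φ is false.
  2 (successors {2, 3, 4, 5, 7}): φ is true.
  3 (successors {1, 2, 3, 5, 6}): φ is false.
  4 (successors {1, 4, 7}): φ is false.
  5 (successors {2, 4, 5, 6}): φ is true.
  6 (successors {4, 6}): φ is true.
  7 (successors {2, 4, 5, 7}): φ is true.
Detail at 0 (witness):
  At 0: Box Dia p requires Dia p at every successor {0, 3, 4, 5, 6, 7}.
    At 0: Dia p is true.
    At 3: Dia p is true.
    At 4: Dia p is true.
    At 5: Dia p is true.
    At 6: Dia p is true.
    At 7: Dia p is true.
  So Box Dia p is true at 0.

Yes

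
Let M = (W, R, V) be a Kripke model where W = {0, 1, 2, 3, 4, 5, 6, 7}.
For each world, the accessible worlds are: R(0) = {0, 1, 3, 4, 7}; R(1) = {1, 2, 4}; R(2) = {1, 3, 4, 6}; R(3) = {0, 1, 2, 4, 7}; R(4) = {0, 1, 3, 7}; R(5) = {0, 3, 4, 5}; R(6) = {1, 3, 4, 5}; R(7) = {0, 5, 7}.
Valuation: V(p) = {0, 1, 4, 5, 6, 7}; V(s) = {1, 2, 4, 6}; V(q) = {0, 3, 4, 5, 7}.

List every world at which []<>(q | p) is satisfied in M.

0, 1, 2, 3, 4, 5, 6, 7

Let φ = []<>(q | p). Evaluate φ at each world:
  0 (successors {0, 1, 3, 4, 7}): φ is true.
  1 (successors {1, 2, 4}): φ is true.
  2 (successors {1, 3, 4, 6}): φ is true.
  3 (successors {0, 1, 2, 4, 7}): φ is true.
  4 (successors {0, 1, 3, 7}): φ is true.
  5 (successors {0, 3, 4, 5}): φ is true.
  6 (successors {1, 3, 4, 5}): φ is true.
  7 (successors {0, 5, 7}): φ is true.
For instance, at 6:
  At 6: []<>(q | p) requires <>(q | p) at every successor {1, 3, 4, 5}.
    At 1: <>(q | p) is true.
    At 3: <>(q | p) is true.
    At 4: <>(q | p) is true.
    At 5: <>(q | p) is true.
  So []<>(q | p) is true at 6.
Satisfying worlds: {0, 1, 2, 3, 4, 5, 6, 7}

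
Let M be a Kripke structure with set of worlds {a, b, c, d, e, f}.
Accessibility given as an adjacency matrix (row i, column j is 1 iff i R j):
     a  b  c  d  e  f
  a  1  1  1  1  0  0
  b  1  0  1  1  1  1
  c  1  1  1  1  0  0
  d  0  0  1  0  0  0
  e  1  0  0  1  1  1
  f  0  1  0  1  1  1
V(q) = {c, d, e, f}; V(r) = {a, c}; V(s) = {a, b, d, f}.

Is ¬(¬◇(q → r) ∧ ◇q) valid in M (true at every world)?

Yes

Let φ = ¬(¬◇(q → r) ∧ ◇q). Evaluate φ at each world:
  a (successors {a, b, c, d}): φ is true.
  b (successors {a, c, d, e, f}): φ is true.
  c (successors {a, b, c, d}): φ is true.
  d (successors {c}): φ is true.
  e (successors {a, d, e, f}): φ is true.
  f (successors {b, d, e, f}): φ is true.
For instance, at c:
  At c: ¬◇(q → r) ∧ ◇q is false, so ¬(¬◇(q → r) ∧ ◇q) is true.
    At c: ¬◇(q → r) is false, ◇q is true, so ¬◇(q → r) ∧ ◇q is false.
      At c: ◇(q → r) is true, so ¬◇(q → r) is false.
      At c: ◇q requires q at some successor in {a, b, c, d}.
        q holds at c, so ◇q is true at c.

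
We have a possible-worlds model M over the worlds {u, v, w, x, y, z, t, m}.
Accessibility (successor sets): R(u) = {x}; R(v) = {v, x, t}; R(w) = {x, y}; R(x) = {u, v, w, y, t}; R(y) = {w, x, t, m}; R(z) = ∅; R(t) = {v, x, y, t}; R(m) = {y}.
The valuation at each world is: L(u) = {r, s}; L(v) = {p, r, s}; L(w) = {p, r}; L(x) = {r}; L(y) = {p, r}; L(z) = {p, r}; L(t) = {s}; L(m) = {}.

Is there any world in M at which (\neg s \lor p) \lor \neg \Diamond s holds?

Yes

Let φ = (\neg s \lor p) \lor \neg \Diamond s. Evaluate φ at each world:
  u (successors {x}): φ is true.
  v (successors {v, x, t}): φ is true.
  w (successors {x, y}): φ is true.
  x (successors {u, v, w, y, t}): φ is true.
  y (successors {w, x, t, m}): φ is true.
  z (successors ∅): φ is true.
  t (successors {v, x, y, t}): φ is false.
  m (successors {y}): φ is true.
Detail at u (witness):
  At u: \neg s \lor p is false, \neg \Diamond s is true, so (\neg s \lor p) \lor \neg \Diamond s is true.
    At u: \Diamond s is false, so \neg \Diamond s is true.
      At u: \Diamond s requires s at some successor in {x}.
        At x: s is false.
      So \Diamond s is false at u.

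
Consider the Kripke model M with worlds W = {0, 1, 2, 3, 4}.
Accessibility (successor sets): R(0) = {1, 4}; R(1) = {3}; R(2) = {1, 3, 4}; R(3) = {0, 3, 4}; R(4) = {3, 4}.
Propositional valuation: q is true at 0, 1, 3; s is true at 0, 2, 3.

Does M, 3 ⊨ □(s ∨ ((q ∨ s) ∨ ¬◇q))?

No

Recall that □ψ holds at a world iff ψ holds at every accessible world, and ◇ψ holds iff ψ holds at some accessible world.
At 3: □(s ∨ ((q ∨ s) ∨ ¬◇q)) requires s ∨ ((q ∨ s) ∨ ¬◇q) at every successor {0, 3, 4}.
  s ∨ ((q ∨ s) ∨ ¬◇q) fails at 4, so □(s ∨ ((q ∨ s) ∨ ¬◇q)) is false at 3.
    At 4: s is false, (q ∨ s) ∨ ¬◇q is false, so s ∨ ((q ∨ s) ∨ ¬◇q) is false.
      At 4: q ∨ s is false, ¬◇q is false, so (q ∨ s) ∨ ¬◇q is false.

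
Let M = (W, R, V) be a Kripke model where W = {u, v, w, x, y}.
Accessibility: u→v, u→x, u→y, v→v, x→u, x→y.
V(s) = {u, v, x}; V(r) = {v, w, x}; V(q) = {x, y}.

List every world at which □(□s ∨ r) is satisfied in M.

Recall that □ψ holds at a world iff ψ holds at every accessible world, and ◇ψ holds iff ψ holds at some accessible world.
Let φ = □(□s ∨ r). Evaluate φ at each world:
  u (successors {v, x, y}): φ is true.
  v (successors {v}): φ is true.
  w (successors ∅): φ is true.
  x (successors {u, y}): φ is false.
  y (successors ∅): φ is true.
For instance, at x:
  At x: □(□s ∨ r) requires □s ∨ r at every successor {u, y}.
    □s ∨ r fails at u, so □(□s ∨ r) is false at x.
      At u: □s is false, r is false, so □s ∨ r is false.
Satisfying worlds: {u, v, w, y}

u, v, w, y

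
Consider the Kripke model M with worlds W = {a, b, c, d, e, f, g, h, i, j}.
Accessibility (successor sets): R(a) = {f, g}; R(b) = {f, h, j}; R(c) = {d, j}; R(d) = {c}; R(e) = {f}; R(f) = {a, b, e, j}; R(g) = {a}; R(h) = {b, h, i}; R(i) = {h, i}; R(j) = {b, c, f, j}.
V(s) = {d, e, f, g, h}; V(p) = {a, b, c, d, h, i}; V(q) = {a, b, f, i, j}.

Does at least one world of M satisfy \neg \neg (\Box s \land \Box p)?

Let φ = \neg \neg (\Box s \land \Box p). Evaluate φ at each world:
  a (successors {f, g}): φ is false.
  b (successors {f, h, j}): φ is false.
  c (successors {d, j}): φ is false.
  d (successors {c}): φ is false.
  e (successors {f}): φ is false.
  f (successors {a, b, e, j}): φ is false.
  g (successors {a}): φ is false.
  h (successors {b, h, i}): φ is false.
  i (successors {h, i}): φ is false.
  j (successors {b, c, f, j}): φ is false.
For instance, at h:
  At h: \neg (\Box s \land \Box p) is true, so \neg \neg (\Box s \land \Box p) is false.
    At h: \Box s \land \Box p is false, so \neg (\Box s \land \Box p) is true.
      At h: \Box s is false, \Box p is true, so \Box s \land \Box p is false.

No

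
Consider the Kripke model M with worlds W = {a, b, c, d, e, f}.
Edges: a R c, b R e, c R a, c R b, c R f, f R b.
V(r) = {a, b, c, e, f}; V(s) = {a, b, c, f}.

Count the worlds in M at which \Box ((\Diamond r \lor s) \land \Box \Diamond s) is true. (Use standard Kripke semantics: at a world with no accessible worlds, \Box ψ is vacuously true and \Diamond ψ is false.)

Let φ = \Box ((\Diamond r \lor s) \land \Box \Diamond s). Evaluate φ at each world:
  a (successors {c}): φ is false.
  b (successors {e}): φ is false.
  c (successors {a, b, f}): φ is false.
  d (successors ∅): φ is true.
  e (successors ∅): φ is true.
  f (successors {b}): φ is false.
For instance, at f:
  At f: \Box ((\Diamond r \lor s) \land \Box \Diamond s) requires (\Diamond r \lor s) \land \Box \Diamond s at every successor {b}.
    (\Diamond r \lor s) \land \Box \Diamond s fails at b, so \Box ((\Diamond r \lor s) \land \Box \Diamond s) is false at f.
      At b: \Diamond r \lor s is true, \Box \Diamond s is false, so (\Diamond r \lor s) \land \Box \Diamond s is false.
Satisfying worlds: {d, e}

2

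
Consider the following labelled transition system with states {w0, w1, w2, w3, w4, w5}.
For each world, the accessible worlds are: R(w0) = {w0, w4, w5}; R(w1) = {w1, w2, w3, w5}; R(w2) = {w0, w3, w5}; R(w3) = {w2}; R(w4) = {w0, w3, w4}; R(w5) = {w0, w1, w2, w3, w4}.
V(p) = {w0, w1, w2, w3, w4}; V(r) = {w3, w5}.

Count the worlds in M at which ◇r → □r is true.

Recall that □ψ holds at a world iff ψ holds at every accessible world, and ◇ψ holds iff ψ holds at some accessible world.
Let φ = ◇r → □r. Evaluate φ at each world:
  w0 (successors {w0, w4, w5}): φ is false.
  w1 (successors {w1, w2, w3, w5}): φ is false.
  w2 (successors {w0, w3, w5}): φ is false.
  w3 (successors {w2}): φ is true.
  w4 (successors {w0, w3, w4}): φ is false.
  w5 (successors {w0, w1, w2, w3, w4}): φ is false.
For instance, at w2:
  At w2: ◇r is true, □r is false, so ◇r → □r is false.
    At w2: ◇r requires r at some successor in {w0, w3, w5}.
      r holds at w3, so ◇r is true at w2.
    At w2: □r requires r at every successor {w0, w3, w5}.
      r fails at w0, so □r is false at w2.
Satisfying worlds: {w3}

1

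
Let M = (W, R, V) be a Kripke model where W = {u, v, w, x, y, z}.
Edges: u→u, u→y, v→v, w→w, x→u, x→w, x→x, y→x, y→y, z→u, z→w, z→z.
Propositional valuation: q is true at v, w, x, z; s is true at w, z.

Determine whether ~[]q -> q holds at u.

Recall that []ψ holds at a world iff ψ holds at every accessible world, and <>ψ holds iff ψ holds at some accessible world.
At u: ~[]q is true, q is false, so ~[]q -> q is false.
  At u: []q is false, so ~[]q is true.
    At u: []q requires q at every successor {u, y}.
      q fails at u, so []q is false at u.

No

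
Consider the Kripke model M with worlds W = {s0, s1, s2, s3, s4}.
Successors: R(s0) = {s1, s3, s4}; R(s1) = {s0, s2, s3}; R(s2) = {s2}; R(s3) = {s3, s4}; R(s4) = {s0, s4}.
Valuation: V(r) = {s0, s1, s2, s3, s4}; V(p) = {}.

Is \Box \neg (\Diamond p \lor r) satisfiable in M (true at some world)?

No

Let φ = \Box \neg (\Diamond p \lor r). Evaluate φ at each world:
  s0 (successors {s1, s3, s4}): φ is false.
  s1 (successors {s0, s2, s3}): φ is false.
  s2 (successors {s2}): φ is false.
  s3 (successors {s3, s4}): φ is false.
  s4 (successors {s0, s4}): φ is false.
For instance, at s1:
  At s1: \Box \neg (\Diamond p \lor r) requires \neg (\Diamond p \lor r) at every successor {s0, s2, s3}.
    \neg (\Diamond p \lor r) fails at s0, so \Box \neg (\Diamond p \lor r) is false at s1.
      At s0: \Diamond p \lor r is true, so \neg (\Diamond p \lor r) is false.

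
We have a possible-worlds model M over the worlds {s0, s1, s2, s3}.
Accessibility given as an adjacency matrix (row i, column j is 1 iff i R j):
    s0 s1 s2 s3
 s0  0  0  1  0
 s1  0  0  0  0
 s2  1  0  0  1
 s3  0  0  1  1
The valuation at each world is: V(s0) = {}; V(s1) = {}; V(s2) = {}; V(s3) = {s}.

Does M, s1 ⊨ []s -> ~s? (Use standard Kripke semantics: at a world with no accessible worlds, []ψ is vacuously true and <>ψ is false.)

At s1: []s is true, ~s is true, so []s -> ~s is true.
  At s1: no accessible worlds, so []s holds vacuously.

Yes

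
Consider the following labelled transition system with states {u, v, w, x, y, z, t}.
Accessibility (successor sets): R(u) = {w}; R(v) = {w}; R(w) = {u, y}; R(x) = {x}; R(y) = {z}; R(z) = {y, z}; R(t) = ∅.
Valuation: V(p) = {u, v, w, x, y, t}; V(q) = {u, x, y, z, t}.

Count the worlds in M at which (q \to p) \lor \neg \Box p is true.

7

Let φ = (q \to p) \lor \neg \Box p. Evaluate φ at each world:
  u (successors {w}): φ is true.
  v (successors {w}): φ is true.
  w (successors {u, y}): φ is true.
  x (successors {x}): φ is true.
  y (successors {z}): φ is true.
  z (successors {y, z}): φ is true.
  t (successors ∅): φ is true.
For instance, at v:
  At v: q \to p is true, \neg \Box p is false, so (q \to p) \lor \neg \Box p is true.
    At v: \Box p is true, so \neg \Box p is false.
      At v: \Box p requires p at every successor {w}.
        At w: p is true.
      So \Box p is true at v.
Satisfying worlds: {u, v, w, x, y, z, t}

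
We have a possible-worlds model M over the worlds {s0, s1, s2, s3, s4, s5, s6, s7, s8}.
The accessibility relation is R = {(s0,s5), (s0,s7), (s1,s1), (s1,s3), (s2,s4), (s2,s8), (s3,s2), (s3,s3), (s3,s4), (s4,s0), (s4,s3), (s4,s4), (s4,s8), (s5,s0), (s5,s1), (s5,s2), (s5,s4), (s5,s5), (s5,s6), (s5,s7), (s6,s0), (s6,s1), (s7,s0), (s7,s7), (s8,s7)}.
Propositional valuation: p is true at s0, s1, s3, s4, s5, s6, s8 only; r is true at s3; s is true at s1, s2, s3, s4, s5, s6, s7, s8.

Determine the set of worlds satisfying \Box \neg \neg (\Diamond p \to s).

Let φ = \Box \neg \neg (\Diamond p \to s). Evaluate φ at each world:
  s0 (successors {s5, s7}): φ is true.
  s1 (successors {s1, s3}): φ is true.
  s2 (successors {s4, s8}): φ is true.
  s3 (successors {s2, s3, s4}): φ is true.
  s4 (successors {s0, s3, s4, s8}): φ is false.
  s5 (successors {s0, s1, s2, s4, s5, s6, s7}): φ is false.
  s6 (successors {s0, s1}): φ is false.
  s7 (successors {s0, s7}): φ is false.
  s8 (successors {s7}): φ is true.
For instance, at s5:
  At s5: \Box \neg \neg (\Diamond p \to s) requires \neg \neg (\Diamond p \to s) at every successor {s0, s1, s2, s4, s5, s6, s7}.
    \neg \neg (\Diamond p \to s) fails at s0, so \Box \neg \neg (\Diamond p \to s) is false at s5.
      At s0: \neg (\Diamond p \to s) is true, so \neg \neg (\Diamond p \to s) is false.
Satisfying worlds: {s0, s1, s2, s3, s8}

s0, s1, s2, s3, s8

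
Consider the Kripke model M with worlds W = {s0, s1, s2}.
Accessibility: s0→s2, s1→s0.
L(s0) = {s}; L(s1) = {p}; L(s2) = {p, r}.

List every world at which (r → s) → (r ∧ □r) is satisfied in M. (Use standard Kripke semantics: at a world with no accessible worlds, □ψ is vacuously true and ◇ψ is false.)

s2

Let φ = (r → s) → (r ∧ □r). Evaluate φ at each world:
  s0 (successors {s2}): φ is false.
  s1 (successors {s0}): φ is false.
  s2 (successors ∅): φ is true.
For instance, at s0:
  At s0: r → s is true, r ∧ □r is false, so (r → s) → (r ∧ □r) is false.
    At s0: r is false, □r is true, so r ∧ □r is false.
      At s0: □r requires r at every successor {s2}.
        At s2: r is true.
      So □r is true at s0.
Satisfying worlds: {s2}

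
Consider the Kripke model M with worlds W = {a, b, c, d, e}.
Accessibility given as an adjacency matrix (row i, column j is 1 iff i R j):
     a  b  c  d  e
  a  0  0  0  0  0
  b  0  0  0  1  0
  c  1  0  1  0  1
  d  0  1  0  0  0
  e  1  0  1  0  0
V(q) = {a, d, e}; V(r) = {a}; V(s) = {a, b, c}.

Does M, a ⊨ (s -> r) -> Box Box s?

Yes

At a: s -> r is true, Box Box s is true, so (s -> r) -> Box Box s is true.
  At a: no accessible worlds, so Box Box s holds vacuously.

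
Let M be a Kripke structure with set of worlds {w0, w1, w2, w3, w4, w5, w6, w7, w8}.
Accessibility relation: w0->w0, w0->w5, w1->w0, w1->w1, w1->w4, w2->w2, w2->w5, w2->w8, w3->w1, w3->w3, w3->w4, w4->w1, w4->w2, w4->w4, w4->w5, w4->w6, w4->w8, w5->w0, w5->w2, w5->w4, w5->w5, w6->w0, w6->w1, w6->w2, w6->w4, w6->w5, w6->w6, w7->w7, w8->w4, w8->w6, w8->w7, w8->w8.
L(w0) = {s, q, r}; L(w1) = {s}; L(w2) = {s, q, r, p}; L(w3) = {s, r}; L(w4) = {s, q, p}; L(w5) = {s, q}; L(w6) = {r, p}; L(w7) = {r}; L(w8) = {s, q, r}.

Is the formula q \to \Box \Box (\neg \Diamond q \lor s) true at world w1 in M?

At w1: q is false, \Box \Box (\neg \Diamond q \lor s) is false, so q \to \Box \Box (\neg \Diamond q \lor s) is true.
  At w1: \Box \Box (\neg \Diamond q \lor s) requires \Box (\neg \Diamond q \lor s) at every successor {w0, w1, w4}.
    \Box (\neg \Diamond q \lor s) fails at w4, so \Box \Box (\neg \Diamond q \lor s) is false at w1.
      At w4: \Box (\neg \Diamond q \lor s) requires \neg \Diamond q \lor s at every successor {w1, w2, w4, w5, w6, w8}.
        \neg \Diamond q \lor s fails at w6, so \Box (\neg \Diamond q \lor s) is false at w4.

Yes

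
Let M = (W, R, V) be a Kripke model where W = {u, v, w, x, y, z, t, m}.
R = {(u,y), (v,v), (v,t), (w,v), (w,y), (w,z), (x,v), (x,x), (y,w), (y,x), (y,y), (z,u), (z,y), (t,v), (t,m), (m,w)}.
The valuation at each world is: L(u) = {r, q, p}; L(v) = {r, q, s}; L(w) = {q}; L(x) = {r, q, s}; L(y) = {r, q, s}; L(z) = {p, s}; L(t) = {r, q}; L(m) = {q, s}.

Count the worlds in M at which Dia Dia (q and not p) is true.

Let φ = Dia Dia (q and not p). Evaluate φ at each world:
  u (successors {y}): φ is true.
  v (successors {v, t}): φ is true.
  w (successors {v, y, z}): φ is true.
  x (successors {v, x}): φ is true.
  y (successors {w, x, y}): φ is true.
  z (successors {u, y}): φ is true.
  t (successors {v, m}): φ is true.
  m (successors {w}): φ is true.
For instance, at m:
  At m: Dia Dia (q and not p) requires Dia (q and not p) at some successor in {w}.
    Dia (q and not p) holds at w, so Dia Dia (q and not p) is true at m.
      At w: Dia (q and not p) requires q and not p at some successor in {v, y, z}.
        q and not p holds at v, so Dia (q and not p) is true at w.
Satisfying worlds: {u, v, w, x, y, z, t, m}

8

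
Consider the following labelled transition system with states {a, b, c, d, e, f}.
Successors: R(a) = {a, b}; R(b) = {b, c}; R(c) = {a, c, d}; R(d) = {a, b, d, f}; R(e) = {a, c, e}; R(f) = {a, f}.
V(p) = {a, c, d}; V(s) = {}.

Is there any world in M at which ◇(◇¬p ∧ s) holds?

Recall that ◇ψ holds at a world iff ψ holds at some accessible world.
Let φ = ◇(◇¬p ∧ s). Evaluate φ at each world:
  a (successors {a, b}): φ is false.
  b (successors {b, c}): φ is false.
  c (successors {a, c, d}): φ is false.
  d (successors {a, b, d, f}): φ is false.
  e (successors {a, c, e}): φ is false.
  f (successors {a, f}): φ is false.
For instance, at a:
  At a: ◇(◇¬p ∧ s) requires ◇¬p ∧ s at some successor in {a, b}.
    At a: ◇¬p ∧ s is false.
    At b: ◇¬p ∧ s is false.
  So ◇(◇¬p ∧ s) is false at a.

No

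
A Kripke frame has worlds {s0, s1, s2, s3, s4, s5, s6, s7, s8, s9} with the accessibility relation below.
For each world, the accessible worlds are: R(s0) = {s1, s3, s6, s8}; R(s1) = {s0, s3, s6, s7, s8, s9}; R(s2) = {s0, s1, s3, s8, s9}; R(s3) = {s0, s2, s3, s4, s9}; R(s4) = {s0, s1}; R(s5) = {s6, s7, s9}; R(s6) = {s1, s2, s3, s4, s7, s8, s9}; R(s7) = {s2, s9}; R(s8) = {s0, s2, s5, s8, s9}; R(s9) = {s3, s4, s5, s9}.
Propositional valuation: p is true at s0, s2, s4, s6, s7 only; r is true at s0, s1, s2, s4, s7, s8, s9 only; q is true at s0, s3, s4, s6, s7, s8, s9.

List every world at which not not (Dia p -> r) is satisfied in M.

Recall that Dia ψ holds at a world iff ψ holds at some accessible world.
Let φ = not not (Dia p -> r). Evaluate φ at each world:
  s0 (successors {s1, s3, s6, s8}): φ is true.
  s1 (successors {s0, s3, s6, s7, s8, s9}): φ is true.
  s2 (successors {s0, s1, s3, s8, s9}): φ is true.
  s3 (successors {s0, s2, s3, s4, s9}): φ is false.
  s4 (successors {s0, s1}): φ is true.
  s5 (successors {s6, s7, s9}): φ is false.
  s6 (successors {s1, s2, s3, s4, s7, s8, s9}): φ is false.
  s7 (successors {s2, s9}): φ is true.
  s8 (successors {s0, s2, s5, s8, s9}): φ is true.
  s9 (successors {s3, s4, s5, s9}): φ is true.
For instance, at s9:
  At s9: not (Dia p -> r) is false, so not not (Dia p -> r) is true.
    At s9: Dia p -> r is true, so not (Dia p -> r) is false.
      At s9: Dia p is true, r is true, so Dia p -> r is true.
Satisfying worlds: {s0, s1, s2, s4, s7, s8, s9}

s0, s1, s2, s4, s7, s8, s9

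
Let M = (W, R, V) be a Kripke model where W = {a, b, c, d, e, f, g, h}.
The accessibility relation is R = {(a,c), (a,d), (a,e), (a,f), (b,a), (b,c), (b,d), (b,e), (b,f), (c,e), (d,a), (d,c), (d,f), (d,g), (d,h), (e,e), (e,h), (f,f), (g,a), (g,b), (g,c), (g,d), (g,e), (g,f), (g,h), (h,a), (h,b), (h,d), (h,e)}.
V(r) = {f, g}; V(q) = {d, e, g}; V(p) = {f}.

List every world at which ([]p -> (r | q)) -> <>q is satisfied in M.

a, b, c, d, e, g, h

Let φ = ([]p -> (r | q)) -> <>q. Evaluate φ at each world:
  a (successors {c, d, e, f}): φ is true.
  b (successors {a, c, d, e, f}): φ is true.
  c (successors {e}): φ is true.
  d (successors {a, c, f, g, h}): φ is true.
  e (successors {e, h}): φ is true.
  f (successors {f}): φ is false.
  g (successors {a, b, c, d, e, f, h}): φ is true.
  h (successors {a, b, d, e}): φ is true.
For instance, at f:
  At f: []p -> (r | q) is true, <>q is false, so ([]p -> (r | q)) -> <>q is false.
    At f: []p is true, r | q is true, so []p -> (r | q) is true.
      At f: []p requires p at every successor {f}.
        At f: p is true.
      So []p is true at f.
    At f: <>q requires q at some successor in {f}.
      At f: q is false.
    So <>q is false at f.
Satisfying worlds: {a, b, c, d, e, g, h}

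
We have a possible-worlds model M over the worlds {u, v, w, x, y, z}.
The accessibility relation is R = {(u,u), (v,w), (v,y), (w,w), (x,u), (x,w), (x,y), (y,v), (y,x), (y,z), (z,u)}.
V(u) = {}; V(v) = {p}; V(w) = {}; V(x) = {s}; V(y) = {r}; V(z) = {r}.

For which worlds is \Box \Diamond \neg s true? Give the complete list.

Let φ = \Box \Diamond \neg s. Evaluate φ at each world:
  u (successors {u}): φ is true.
  v (successors {w, y}): φ is true.
  w (successors {w}): φ is true.
  x (successors {u, w, y}): φ is true.
  y (successors {v, x, z}): φ is true.
  z (successors {u}): φ is true.
For instance, at w:
  At w: \Box \Diamond \neg s requires \Diamond \neg s at every successor {w}.
      At w: \Diamond \neg s requires \neg s at some successor in {w}.
        \neg s holds at w, so \Diamond \neg s is true at w.
  So \Box \Diamond \neg s is true at w.
Satisfying worlds: {u, v, w, x, y, z}

u, v, w, x, y, z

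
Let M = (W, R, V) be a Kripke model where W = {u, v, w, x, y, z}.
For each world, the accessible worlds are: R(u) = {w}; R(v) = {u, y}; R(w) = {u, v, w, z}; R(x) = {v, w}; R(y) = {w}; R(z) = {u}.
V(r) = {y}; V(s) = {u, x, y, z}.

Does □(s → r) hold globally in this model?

No

Let φ = □(s → r). Evaluate φ at each world:
  u (successors {w}): φ is true.
  v (successors {u, y}): φ is false.
  w (successors {u, v, w, z}): φ is false.
  x (successors {v, w}): φ is true.
  y (successors {w}): φ is true.
  z (successors {u}): φ is false.
Detail at v (counterexample):
  At v: □(s → r) requires s → r at every successor {u, y}.
    s → r fails at u, so □(s → r) is false at v.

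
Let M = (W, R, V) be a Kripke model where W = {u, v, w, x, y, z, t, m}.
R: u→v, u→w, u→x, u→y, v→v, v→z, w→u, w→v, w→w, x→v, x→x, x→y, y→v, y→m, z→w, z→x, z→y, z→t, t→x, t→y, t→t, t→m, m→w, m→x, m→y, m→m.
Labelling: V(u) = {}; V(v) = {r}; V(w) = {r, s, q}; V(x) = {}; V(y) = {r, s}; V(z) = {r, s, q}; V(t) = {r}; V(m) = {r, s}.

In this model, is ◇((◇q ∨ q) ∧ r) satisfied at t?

Yes

At t: ◇((◇q ∨ q) ∧ r) requires (◇q ∨ q) ∧ r at some successor in {x, y, t, m}.
  (◇q ∨ q) ∧ r holds at m, so ◇((◇q ∨ q) ∧ r) is true at t.
    At m: ◇q ∨ q is true, r is true, so (◇q ∨ q) ∧ r is true.
      At m: ◇q is true, q is false, so ◇q ∨ q is true.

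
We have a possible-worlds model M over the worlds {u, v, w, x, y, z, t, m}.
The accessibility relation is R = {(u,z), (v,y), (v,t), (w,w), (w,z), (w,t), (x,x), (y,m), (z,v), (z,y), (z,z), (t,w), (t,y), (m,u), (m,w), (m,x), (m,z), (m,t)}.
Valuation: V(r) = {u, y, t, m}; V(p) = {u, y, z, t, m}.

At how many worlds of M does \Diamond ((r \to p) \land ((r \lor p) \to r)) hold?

Recall that \Diamond ψ holds at a world iff ψ holds at some accessible world.
Let φ = \Diamond ((r \to p) \land ((r \lor p) \to r)). Evaluate φ at each world:
  u (successors {z}): φ is false.
  v (successors {y, t}): φ is true.
  w (successors {w, z, t}): φ is true.
  x (successors {x}): φ is true.
  y (successors {m}): φ is true.
  z (successors {v, y, z}): φ is true.
  t (successors {w, y}): φ is true.
  m (successors {u, w, x, z, t}): φ is true.
For instance, at u:
  At u: \Diamond ((r \to p) \land ((r \lor p) \to r)) requires (r \to p) \land ((r \lor p) \to r) at some successor in {z}.
    At z: (r \to p) \land ((r \lor p) \to r) is false.
  So \Diamond ((r \to p) \land ((r \lor p) \to r)) is false at u.
Satisfying worlds: {v, w, x, y, z, t, m}

7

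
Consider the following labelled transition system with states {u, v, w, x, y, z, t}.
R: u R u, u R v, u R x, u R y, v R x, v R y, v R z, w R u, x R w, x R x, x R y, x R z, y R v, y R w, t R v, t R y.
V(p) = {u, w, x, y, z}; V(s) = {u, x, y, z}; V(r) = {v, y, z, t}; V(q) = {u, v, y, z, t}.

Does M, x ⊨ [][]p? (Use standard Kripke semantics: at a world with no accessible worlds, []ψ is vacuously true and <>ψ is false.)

At x: [][]p requires []p at every successor {w, x, y, z}.
  []p fails at y, so [][]p is false at x.
    At y: []p requires p at every successor {v, w}.
      p fails at v, so []p is false at y.

No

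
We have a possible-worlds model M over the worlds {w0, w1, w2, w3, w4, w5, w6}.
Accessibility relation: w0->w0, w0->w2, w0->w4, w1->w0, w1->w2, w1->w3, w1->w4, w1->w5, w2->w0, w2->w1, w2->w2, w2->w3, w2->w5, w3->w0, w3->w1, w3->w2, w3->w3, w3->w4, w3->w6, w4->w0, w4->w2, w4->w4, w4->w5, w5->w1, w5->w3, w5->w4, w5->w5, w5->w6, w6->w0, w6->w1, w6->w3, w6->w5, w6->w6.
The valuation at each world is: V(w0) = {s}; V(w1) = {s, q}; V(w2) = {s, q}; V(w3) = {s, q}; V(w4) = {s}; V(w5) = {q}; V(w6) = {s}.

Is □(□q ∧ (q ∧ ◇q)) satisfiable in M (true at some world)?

Let φ = □(□q ∧ (q ∧ ◇q)). Evaluate φ at each world:
  w0 (successors {w0, w2, w4}): φ is false.
  w1 (successors {w0, w2, w3, w4, w5}): φ is false.
  w2 (successors {w0, w1, w2, w3, w5}): φ is false.
  w3 (successors {w0, w1, w2, w3, w4, w6}): φ is false.
  w4 (successors {w0, w2, w4, w5}): φ is false.
  w5 (successors {w1, w3, w4, w5, w6}): φ is false.
  w6 (successors {w0, w1, w3, w5, w6}): φ is false.
For instance, at w0:
  At w0: □(□q ∧ (q ∧ ◇q)) requires □q ∧ (q ∧ ◇q) at every successor {w0, w2, w4}.
    □q ∧ (q ∧ ◇q) fails at w0, so □(□q ∧ (q ∧ ◇q)) is false at w0.
      At w0: □q is false, q ∧ ◇q is false, so □q ∧ (q ∧ ◇q) is false.

No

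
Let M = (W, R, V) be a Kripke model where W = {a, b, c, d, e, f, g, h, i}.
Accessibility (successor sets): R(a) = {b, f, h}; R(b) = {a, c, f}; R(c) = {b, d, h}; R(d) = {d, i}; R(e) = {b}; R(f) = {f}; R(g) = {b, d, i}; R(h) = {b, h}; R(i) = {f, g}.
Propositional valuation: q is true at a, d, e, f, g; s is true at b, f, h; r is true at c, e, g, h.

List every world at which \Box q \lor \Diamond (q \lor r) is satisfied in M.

a, b, c, d, f, g, h, i

Let φ = \Box q \lor \Diamond (q \lor r). Evaluate φ at each world:
  a (successors {b, f, h}): φ is true.
  b (successors {a, c, f}): φ is true.
  c (successors {b, d, h}): φ is true.
  d (successors {d, i}): φ is true.
  e (successors {b}): φ is false.
  f (successors {f}): φ is true.
  g (successors {b, d, i}): φ is true.
  h (successors {b, h}): φ is true.
  i (successors {f, g}): φ is true.
For instance, at g:
  At g: \Box q is false, \Diamond (q \lor r) is true, so \Box q \lor \Diamond (q \lor r) is true.
    At g: \Box q requires q at every successor {b, d, i}.
      q fails at b, so \Box q is false at g.
    At g: \Diamond (q \lor r) requires q \lor r at some successor in {b, d, i}.
      q \lor r holds at d, so \Diamond (q \lor r) is true at g.
Satisfying worlds: {a, b, c, d, f, g, h, i}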